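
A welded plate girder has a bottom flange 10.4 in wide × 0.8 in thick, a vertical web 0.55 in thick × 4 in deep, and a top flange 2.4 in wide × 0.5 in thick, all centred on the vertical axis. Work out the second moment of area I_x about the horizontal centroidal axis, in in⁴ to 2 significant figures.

I_x ≈ 32 in⁴

Treat the section as a set of non-overlapping primitives; coordinates are from the bounding-box lower-left.
Bottom plate: 10.4 × 0.8, A = 8.32 in², y = 0.4 in, Ī = 0.4437 in⁴.
Web plate: 0.55 × 4, A = 2.2 in², y = 2.8 in, Ī = 2.933 in⁴.
Top plate: 2.4 × 0.5, A = 1.2 in², y = 5.05 in, Ī = 0.025 in⁴.
Centroid: ȳ = ΣA·y / ΣA = 1.327 in.
Transfer each piece to the horizontal centroidal axis using Ī + A·d² with d = y − 1.327:
  bottom plate: d = -0.9266 in → contributes +7.588 in⁴
  web plate: d = 1.473 in → contributes +7.709 in⁴
  top plate: d = 3.723 in → contributes +16.66 in⁴
Total I = 31.96 in⁴.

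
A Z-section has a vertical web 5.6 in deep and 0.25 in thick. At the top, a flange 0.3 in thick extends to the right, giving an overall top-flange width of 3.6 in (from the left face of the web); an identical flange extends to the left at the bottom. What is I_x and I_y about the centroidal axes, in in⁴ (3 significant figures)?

Split into non-overlapping primitives; take the origin at the lower-left of the bounding box.
Web: 0.25 × 5.6, A = 1.4 in², y = 2.8 in, Ī = 3.6587 in⁴.
Top flange (beyond web): 3.35 × 0.3, A = 1.005 in², y = 5.45 in, Ī = 0.0075375 in⁴.
Bottom flange (beyond web): 3.35 × 0.3, A = 1.005 in², y = 0.15 in, Ī = 0.0075375 in⁴.
Centroid: ȳ = ΣA·y / ΣA = 2.8 in.
Transfer each piece to the centroidal x-axis using Ī + A·d² with d = y − 2.8:
  web: d = 0 in → contributes +3.6587 in⁴
  top flange (beyond web): d = 2.65 in → contributes +7.0652 in⁴
  bottom flange (beyond web): d = -2.65 in → contributes +7.0652 in⁴
Total I = 17.789 in⁴.
For the y-axis: x̄ = 3.475 in.
Repeating about the centroidal y-axis gives I_y = 8.3995 in⁴.

I_x ≈ 17.8 in⁴, I_y ≈ 8.40 in⁴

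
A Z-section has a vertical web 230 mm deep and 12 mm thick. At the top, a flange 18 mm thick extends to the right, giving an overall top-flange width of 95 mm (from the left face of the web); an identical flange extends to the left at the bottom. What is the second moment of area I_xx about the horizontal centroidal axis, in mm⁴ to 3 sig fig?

Split into non-overlapping primitives; take the origin at the lower-left of the bounding box.
Web: 12 × 230, A = 2 760 mm², y = 115 mm, Ī = 12 167 000 mm⁴.
Top flange (beyond web): 83 × 18, A = 1 494 mm², y = 221 mm, Ī = 40 338 mm⁴.
Bottom flange (beyond web): 83 × 18, A = 1 494 mm², y = 9 mm, Ī = 40 338 mm⁴.
Centroid: ȳ = ΣA·y / ΣA = 115 mm.
Transfer each piece to the horizontal centroidal axis using Ī + A·d² with d = y − 115:
  web: d = 0 mm → contributes +12 167 000 mm⁴
  top flange (beyond web): d = 106 mm → contributes +16 826 922 mm⁴
  bottom flange (beyond web): d = -106 mm → contributes +16 826 922 mm⁴
Total I = 45 820 844 mm⁴.

I_xx ≈ 4.58 × 10⁷ mm⁴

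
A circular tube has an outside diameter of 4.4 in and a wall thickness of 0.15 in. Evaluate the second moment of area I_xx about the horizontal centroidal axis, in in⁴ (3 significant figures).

I_xx ≈ 4.53 in⁴

Split into non-overlapping primitives; take the origin at the lower-left of the bounding box.
Outer circle: ⌀4.4, A = 15.205 in², y = 2.2 in, Ī = 18.398 in⁴.
Bore (subtracted): ⌀4.1, A = 13.203 in², y = 2.2 in, Ī = 13.871 in⁴.
By symmetry the centroid is at mid-height, ȳ = 2.2 in.
All pieces are centred on the horizontal centroidal axis, so I = ΣĪ (holes subtracted) = 4.5275 in⁴.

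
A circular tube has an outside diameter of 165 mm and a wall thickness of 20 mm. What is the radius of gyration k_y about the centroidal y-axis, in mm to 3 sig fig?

Split into non-overlapping primitives; take the origin at the lower-left of the bounding box.
Outer circle: ⌀165, A = 21 382 mm², x = 82.5 mm, Ī = 36 383 601 mm⁴.
Bore (subtracted): ⌀125, A = 12 272 mm², x = 82.5 mm, Ī = 11 984 225 mm⁴.
By symmetry the centroid is at mid-width, x̄ = 82.5 mm.
All pieces are centred on the centroidal y-axis, so I = ΣĪ (holes subtracted) = 24 399 376 mm⁴.
Radius of gyration: k = √(I/A) = √(24 399 376 / 9110.6) = 51.751 mm.

k_y ≈ 51.8 mm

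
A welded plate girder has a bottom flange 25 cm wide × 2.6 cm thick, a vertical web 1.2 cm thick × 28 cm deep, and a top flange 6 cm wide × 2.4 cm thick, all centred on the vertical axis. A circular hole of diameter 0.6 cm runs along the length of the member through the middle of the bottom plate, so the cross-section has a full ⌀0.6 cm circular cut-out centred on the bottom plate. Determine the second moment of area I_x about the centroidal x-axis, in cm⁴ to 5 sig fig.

I_x ≈ 1.5438 × 10⁴ cm⁴

Decompose the section into non-overlapping parts with the origin at the bottom-left of its bounding rectangle.
Bottom plate: 25 × 2.6, A = 65 cm², y = 1.3 cm, Ī = 36.61667 cm⁴.
Web plate: 1.2 × 28, A = 33.6 cm², y = 16.6 cm, Ī = 2195.2 cm⁴.
Top plate: 6 × 2.4, A = 14.4 cm², y = 31.8 cm, Ī = 6.912 cm⁴.
Hole (subtracted): ⌀0.6, A = 0.2827433 cm², y = 1.3 cm, Ī = 0.006361725 cm⁴.
Centroid: ȳ = ΣA·y / ΣA = 9.757268 cm.
Transfer each piece to the centroidal x-axis using Ī + A·d² with d = y − 9.757268:
  bottom plate: d = -8.457268 cm → contributes +4685.766 cm⁴
  web plate: d = 6.842732 cm → contributes +3768.452 cm⁴
  top plate: d = 22.04273 cm → contributes +7003.614 cm⁴
  hole: d = -8.457268 cm → contributes −20.22969 cm⁴
Total I = 15437.6 cm⁴.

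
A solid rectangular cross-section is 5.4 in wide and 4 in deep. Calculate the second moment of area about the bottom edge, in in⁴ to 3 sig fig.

I_base ≈ 115 in⁴

The section: 5.4 × 4, A = 21.6 in², y = 2 in, Ī = 28.8 in⁴.
Transfer it to a horizontal axis along the bottom face using Ī + A·d² with d = y − 0:
  the section: d = 2 in → contributes +115.2 in⁴
Total I = 115.2 in⁴.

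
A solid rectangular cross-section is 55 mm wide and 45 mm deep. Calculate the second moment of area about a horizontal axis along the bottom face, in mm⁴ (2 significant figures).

I_base ≈ 1.7 × 10⁶ mm⁴

The section: 55 × 45, A = 2 475 mm², y = 22.5 mm, Ī = 417 656 mm⁴.
Transfer it to a horizontal axis along the bottom face using Ī + A·d² with d = y − 0:
  the section: d = 22.5 mm → contributes +1 670 625 mm⁴
Total I = 1 670 625 mm⁴.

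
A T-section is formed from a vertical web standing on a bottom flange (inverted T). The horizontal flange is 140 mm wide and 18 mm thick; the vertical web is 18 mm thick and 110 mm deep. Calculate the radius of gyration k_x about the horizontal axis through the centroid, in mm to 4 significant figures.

Break the section into simple shapes (no overlaps), measuring from the bottom-left corner of the bounding box.
Flange: 140 × 18, A = 2 520 mm², y = 9 mm, Ī = 68 040 mm⁴.
Web: 18 × 110, A = 1 980 mm², y = 73 mm, Ī = 1 996 500 mm⁴.
Centroid: ȳ = ΣA·y / ΣA = 37.16 mm.
Transfer each piece to the horizontal axis through the centroid using Ī + A·d² with d = y − 37.16:
  flange: d = -28.16 mm → contributes +2 066 364 mm⁴
  web: d = 35.84 mm → contributes +4 539 821 mm⁴
Total I = 6 606 185 mm⁴.
Radius of gyration: k = √(I/A) = √(6 606 185 / 4 500) = 38.315 mm.

k_x ≈ 38.32 mm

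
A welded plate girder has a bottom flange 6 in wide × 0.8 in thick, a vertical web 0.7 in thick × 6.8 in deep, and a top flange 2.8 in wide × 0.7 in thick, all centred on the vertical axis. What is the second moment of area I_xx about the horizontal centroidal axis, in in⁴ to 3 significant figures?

Treat the section as a set of non-overlapping primitives; coordinates are from the bounding-box lower-left.
Bottom plate: 6 × 0.8, A = 4.8 in², y = 0.4 in, Ī = 0.256 in⁴.
Web plate: 0.7 × 6.8, A = 4.76 in², y = 4.2 in, Ī = 18.342 in⁴.
Top plate: 2.8 × 0.7, A = 1.96 in², y = 7.95 in, Ī = 0.080033 in⁴.
Centroid: ȳ = ΣA·y / ΣA = 3.2547 in.
Transfer each piece to the horizontal centroidal axis using Ī + A·d² with d = y − 3.2547:
  bottom plate: d = -2.8547 in → contributes +39.372 in⁴
  web plate: d = 0.94531 in → contributes +22.595 in⁴
  top plate: d = 4.6953 in → contributes +43.29 in⁴
Total I = 105.26 in⁴.

I_xx ≈ 105 in⁴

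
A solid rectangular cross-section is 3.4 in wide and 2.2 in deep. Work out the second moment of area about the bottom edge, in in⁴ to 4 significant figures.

I_base ≈ 12.07 in⁴

The section: 3.4 × 2.2, A = 7.48 in², y = 1.1 in, Ī = 3.01693 in⁴.
Transfer it to the base of the section using Ī + A·d² with d = y − 0:
  the section: d = 1.1 in → contributes +12.0677 in⁴
Total I = 12.0677 in⁴.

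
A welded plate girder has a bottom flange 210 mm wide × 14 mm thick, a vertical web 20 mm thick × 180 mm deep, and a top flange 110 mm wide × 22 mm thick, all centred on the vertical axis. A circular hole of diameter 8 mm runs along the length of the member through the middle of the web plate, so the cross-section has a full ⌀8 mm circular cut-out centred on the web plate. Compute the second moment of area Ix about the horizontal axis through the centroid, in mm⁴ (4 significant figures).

Split into non-overlapping primitives; take the origin at the lower-left of the bounding box.
Bottom plate: 210 × 14, A = 2 940 mm², y = 7 mm, Ī = 48 020 mm⁴.
Web plate: 20 × 180, A = 3 600 mm², y = 104 mm, Ī = 9 720 000 mm⁴.
Top plate: 110 × 22, A = 2 420 mm², y = 205 mm, Ī = 97606.7 mm⁴.
Hole (subtracted): ⌀8, A = 50.2655 mm², y = 104 mm, Ī = 201.062 mm⁴.
Centroid: ȳ = ΣA·y / ΣA = 99.4252 mm.
Transfer each piece to the horizontal axis through the centroid using Ī + A·d² with d = y − 99.4252:
  bottom plate: d = -92.4252 mm → contributes +25 162 743 mm⁴
  web plate: d = 4.57477 mm → contributes +9 795 343 mm⁴
  top plate: d = 105.575 mm → contributes +27 071 005 mm⁴
  hole: d = 4.57477 mm → contributes −1253.04 mm⁴
Total I = 62 027 838 mm⁴.

Ix ≈ 6.203 × 10⁷ mm⁴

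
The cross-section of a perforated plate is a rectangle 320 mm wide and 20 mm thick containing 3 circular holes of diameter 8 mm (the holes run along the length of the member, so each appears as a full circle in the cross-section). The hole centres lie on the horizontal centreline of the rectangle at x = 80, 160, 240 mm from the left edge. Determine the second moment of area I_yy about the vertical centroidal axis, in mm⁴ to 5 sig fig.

Split into non-overlapping primitives; take the origin at the lower-left of the bounding box.
Plate: 320 × 20, A = 6 400 mm², x = 160 mm, Ī = 54 613 333 mm⁴.
Hole 1 (subtracted): ⌀8, A = 50.26548 mm², x = 80 mm, Ī = 201.0619 mm⁴.
Hole 2 (subtracted): ⌀8, A = 50.26548 mm², x = 160 mm, Ī = 201.0619 mm⁴.
Hole 3 (subtracted): ⌀8, A = 50.26548 mm², x = 240 mm, Ī = 201.0619 mm⁴.
By symmetry the centroid is at mid-width, x̄ = 160 mm.
Transfer each piece to the vertical centroidal axis using Ī + A·d² with d = x − 160:
  plate: d = 0 mm → contributes +54 613 333 mm⁴
  hole 1: d = -80 mm → contributes −321900.1 mm⁴
  hole 2: d = 0 mm → contributes −201.0619 mm⁴
  hole 3: d = 80 mm → contributes −321900.1 mm⁴
Total I = 53 969 332 mm⁴.

I_yy ≈ 5.3969 × 10⁷ mm⁴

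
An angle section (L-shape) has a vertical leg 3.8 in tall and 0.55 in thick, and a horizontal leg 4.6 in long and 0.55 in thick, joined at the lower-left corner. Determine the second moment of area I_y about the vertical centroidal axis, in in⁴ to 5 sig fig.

Break the section into simple shapes (no overlaps), measuring from the bottom-left corner of the bounding box.
Vertical leg: 0.55 × 3.8, A = 2.09 in², x = 0.275 in, Ī = 0.05268542 in⁴.
Horizontal leg (remainder): 4.05 × 0.55, A = 2.2275 in², x = 2.575 in, Ī = 3.044714 in⁴.
Centroid: x̄ = ΣA·x / ΣA = 1.461624 in.
Transfer each piece to the vertical centroidal axis using Ī + A·d² with d = x − 1.461624:
  vertical leg: d = -1.186624 in → contributes +2.995566 in⁴
  horizontal leg (remainder): d = 1.113376 in → contributes +5.805936 in⁴
Total I = 8.801502 in⁴.

I_y ≈ 8.8015 in⁴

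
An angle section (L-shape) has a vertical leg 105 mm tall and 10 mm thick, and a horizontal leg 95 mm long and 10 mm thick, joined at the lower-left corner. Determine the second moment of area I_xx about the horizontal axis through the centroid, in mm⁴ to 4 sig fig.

I_xx ≈ 2.032 × 10⁶ mm⁴

Decompose the section into non-overlapping parts with the origin at the bottom-left of its bounding rectangle.
Vertical leg: 10 × 105, A = 1 050 mm², y = 52.5 mm, Ī = 964 688 mm⁴.
Horizontal leg (remainder): 85 × 10, A = 850 mm², y = 5 mm, Ī = 7083.33 mm⁴.
Centroid: ȳ = ΣA·y / ΣA = 31.25 mm.
Transfer each piece to the horizontal axis through the centroid using Ī + A·d² with d = y − 31.25:
  vertical leg: d = 21.25 mm → contributes +1 438 828 mm⁴
  horizontal leg (remainder): d = -26.25 mm → contributes +592 786 mm⁴
Total I = 2 031 615 mm⁴.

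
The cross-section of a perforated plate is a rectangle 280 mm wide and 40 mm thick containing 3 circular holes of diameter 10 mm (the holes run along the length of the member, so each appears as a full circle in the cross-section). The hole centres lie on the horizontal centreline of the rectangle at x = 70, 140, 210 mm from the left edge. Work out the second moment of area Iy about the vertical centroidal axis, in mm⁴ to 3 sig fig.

Decompose the section into non-overlapping parts with the origin at the bottom-left of its bounding rectangle.
Plate: 280 × 40, A = 11 200 mm², x = 140 mm, Ī = 73 173 333 mm⁴.
Hole 1 (subtracted): ⌀10, A = 78.54 mm², x = 70 mm, Ī = 490.87 mm⁴.
Hole 2 (subtracted): ⌀10, A = 78.54 mm², x = 140 mm, Ī = 490.87 mm⁴.
Hole 3 (subtracted): ⌀10, A = 78.54 mm², x = 210 mm, Ī = 490.87 mm⁴.
By symmetry the centroid is at mid-width, x̄ = 140 mm.
Transfer each piece to the vertical centroidal axis using Ī + A·d² with d = x − 140:
  plate: d = 0 mm → contributes +73 173 333 mm⁴
  hole 1: d = -70 mm → contributes −385 336 mm⁴
  hole 2: d = 0 mm → contributes −490.87 mm⁴
  hole 3: d = 70 mm → contributes −385 336 mm⁴
Total I = 72 402 171 mm⁴.

Iy ≈ 7.24 × 10⁷ mm⁴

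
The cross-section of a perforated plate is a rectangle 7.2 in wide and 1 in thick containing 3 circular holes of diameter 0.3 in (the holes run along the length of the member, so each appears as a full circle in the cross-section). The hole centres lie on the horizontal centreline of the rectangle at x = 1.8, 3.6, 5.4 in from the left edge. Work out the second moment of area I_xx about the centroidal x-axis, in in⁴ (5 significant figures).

Split into non-overlapping primitives; take the origin at the lower-left of the bounding box.
Plate: 7.2 × 1, A = 7.2 in², y = 0.5 in, Ī = 0.6 in⁴.
Hole 1 (subtracted): ⌀0.3, A = 0.07068583 in², y = 0.5 in, Ī = 0.0003976078 in⁴.
Hole 2 (subtracted): ⌀0.3, A = 0.07068583 in², y = 0.5 in, Ī = 0.0003976078 in⁴.
Hole 3 (subtracted): ⌀0.3, A = 0.07068583 in², y = 0.5 in, Ī = 0.0003976078 in⁴.
By symmetry the centroid is at mid-height, ȳ = 0.5 in.
All pieces are centred on the centroidal x-axis, so I = ΣĪ (holes subtracted) = 0.5988072 in⁴.

I_xx ≈ 0.59881 in⁴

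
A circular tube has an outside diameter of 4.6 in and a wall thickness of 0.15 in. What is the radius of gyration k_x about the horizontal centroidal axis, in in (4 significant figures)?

Split into non-overlapping primitives; take the origin at the lower-left of the bounding box.
Outer circle: ⌀4.6, A = 16.619 in², y = 2.3 in, Ī = 21.9787 in⁴.
Bore (subtracted): ⌀4.3, A = 14.522 in², y = 2.3 in, Ī = 16.782 in⁴.
By symmetry the centroid is at mid-height, ȳ = 2.3 in.
All pieces are centred on the horizontal centroidal axis, so I = ΣĪ (holes subtracted) = 5.19666 in⁴.
Radius of gyration: k = √(I/A) = √(5.19666 / 2.09701) = 1.57421 in.

k_x ≈ 1.574 in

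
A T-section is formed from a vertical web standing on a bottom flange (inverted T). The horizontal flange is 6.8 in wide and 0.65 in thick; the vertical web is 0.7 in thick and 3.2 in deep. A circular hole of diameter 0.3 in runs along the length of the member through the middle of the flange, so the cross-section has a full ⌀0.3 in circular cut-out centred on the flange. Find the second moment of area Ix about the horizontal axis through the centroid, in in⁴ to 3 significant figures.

Decompose the section into non-overlapping parts with the origin at the bottom-left of its bounding rectangle.
Flange: 6.8 × 0.65, A = 4.42 in², y = 0.325 in, Ī = 0.15562 in⁴.
Web: 0.7 × 3.2, A = 2.24 in², y = 2.25 in, Ī = 1.9115 in⁴.
Hole (subtracted): ⌀0.3, A = 0.070686 in², y = 0.325 in, Ī = 0.00039761 in⁴.
Centroid: ȳ = ΣA·y / ΣA = 0.97939 in.
Transfer each piece to the horizontal axis through the centroid using Ī + A·d² with d = y − 0.97939:
  flange: d = -0.65439 in → contributes +2.0484 in⁴
  web: d = 1.2706 in → contributes +5.5278 in⁴
  hole: d = -0.65439 in → contributes −0.030667 in⁴
Total I = 7.5455 in⁴.

Ix ≈ 7.55 in⁴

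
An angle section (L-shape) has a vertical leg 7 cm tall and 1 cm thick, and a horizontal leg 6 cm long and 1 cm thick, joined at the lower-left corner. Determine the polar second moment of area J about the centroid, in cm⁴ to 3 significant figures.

J ≈ 92.5 cm⁴

Decompose the section into non-overlapping parts with the origin at the bottom-left of its bounding rectangle.
Vertical leg: 1 × 7, A = 7 cm², y = 3.5 cm, Ī = 28.583 cm⁴.
Horizontal leg (remainder): 5 × 1, A = 5 cm², y = 0.5 cm, Ī = 0.41667 cm⁴.
Centroid: ȳ = ΣA·y / ΣA = 2.25 cm.
Transfer each piece to the centroidal x-axis using Ī + A·d² with d = y − 2.25:
  vertical leg: d = 1.25 cm → contributes +39.521 cm⁴
  horizontal leg (remainder): d = -1.75 cm → contributes +15.729 cm⁴
Total I = 55.25 cm⁴.
For the y-axis: x̄ = 1.75 cm.
Repeating about the centroidal y-axis gives I_y = 37.25 cm⁴.
Polar second moment: J = I_x + I_y = 92.5 cm⁴.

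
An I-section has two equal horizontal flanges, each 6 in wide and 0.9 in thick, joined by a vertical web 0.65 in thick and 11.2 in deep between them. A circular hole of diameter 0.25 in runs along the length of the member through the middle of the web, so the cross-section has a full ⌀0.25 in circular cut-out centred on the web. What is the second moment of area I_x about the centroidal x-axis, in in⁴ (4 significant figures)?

Decompose the section into non-overlapping parts with the origin at the bottom-left of its bounding rectangle.
Bottom flange: 6 × 0.9, A = 5.4 in², y = 0.45 in, Ī = 0.3645 in⁴.
Web: 0.65 × 11.2, A = 7.28 in², y = 6.5 in, Ī = 76.1003 in⁴.
Top flange: 6 × 0.9, A = 5.4 in², y = 12.55 in, Ī = 0.3645 in⁴.
Hole (subtracted): ⌀0.25, A = 0.0490874 in², y = 6.5 in, Ī = 0.000191748 in⁴.
By symmetry the centroid is at mid-height, ȳ = 6.5 in.
Transfer each piece to the centroidal x-axis using Ī + A·d² with d = y − 6.5:
  bottom flange: d = -6.05 in → contributes +198.018 in⁴
  web: d = 0 in → contributes +76.1003 in⁴
  top flange: d = 6.05 in → contributes +198.018 in⁴
  hole: d = 0 in → contributes −0.000191748 in⁴
Total I = 472.136 in⁴.

I_x ≈ 472.1 in⁴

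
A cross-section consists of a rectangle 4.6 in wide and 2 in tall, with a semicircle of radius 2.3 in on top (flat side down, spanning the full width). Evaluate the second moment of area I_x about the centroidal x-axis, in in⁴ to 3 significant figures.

Treat the section as a set of non-overlapping primitives; coordinates are from the bounding-box lower-left.
Rectangular body: 4.6 × 2, A = 9.2 in², y = 1 in, Ī = 3.0667 in⁴.
Semicircular cap: semicircle r = 2.3, A = 8.3095 in², y = 2.9762 in, Ī = 3.0714 in⁴.
Centroid: ȳ = ΣA·y / ΣA = 1.9378 in.
Transfer each piece to the centroidal x-axis using Ī + A·d² with d = y − 1.9378:
  rectangular body: d = -0.93782 in → contributes +11.158 in⁴
  semicircular cap: d = 1.0383 in → contributes +12.03 in⁴
Total I = 23.188 in⁴.

I_x ≈ 23.2 in⁴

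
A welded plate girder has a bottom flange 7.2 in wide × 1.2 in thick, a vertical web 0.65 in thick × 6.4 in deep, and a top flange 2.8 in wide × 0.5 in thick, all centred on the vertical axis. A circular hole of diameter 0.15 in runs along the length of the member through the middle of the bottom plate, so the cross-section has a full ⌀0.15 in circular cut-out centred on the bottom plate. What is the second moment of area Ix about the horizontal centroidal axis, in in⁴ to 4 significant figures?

Treat the section as a set of non-overlapping primitives; coordinates are from the bounding-box lower-left.
Bottom plate: 7.2 × 1.2, A = 8.64 in², y = 0.6 in, Ī = 1.0368 in⁴.
Web plate: 0.65 × 6.4, A = 4.16 in², y = 4.4 in, Ī = 14.1995 in⁴.
Top plate: 2.8 × 0.5, A = 1.4 in², y = 7.85 in, Ī = 0.0291667 in⁴.
Hole (subtracted): ⌀0.15, A = 0.0176715 in², y = 0.6 in, Ī = 0.0000248505 in⁴.
Centroid: ȳ = ΣA·y / ΣA = 2.43031 in.
Transfer each piece to the horizontal centroidal axis using Ī + A·d² with d = y − 2.43031:
  bottom plate: d = -1.83031 in → contributes +29.981 in⁴
  web plate: d = 1.96969 in → contributes +30.339 in⁴
  top plate: d = 5.41969 in → contributes +41.1515 in⁴
  hole: d = -1.83031 in → contributes −0.0592246 in⁴
Total I = 101.412 in⁴.

Ix ≈ 101.4 in⁴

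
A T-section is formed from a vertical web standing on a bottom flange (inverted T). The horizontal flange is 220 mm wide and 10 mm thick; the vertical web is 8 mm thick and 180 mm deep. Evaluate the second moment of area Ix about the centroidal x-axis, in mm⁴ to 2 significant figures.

Break the section into simple shapes (no overlaps), measuring from the bottom-left corner of the bounding box.
Flange: 220 × 10, A = 2 200 mm², y = 5 mm, Ī = 18 333 mm⁴.
Web: 8 × 180, A = 1 440 mm², y = 100 mm, Ī = 3 888 000 mm⁴.
Centroid: ȳ = ΣA·y / ΣA = 42.58 mm.
Transfer each piece to the centroidal x-axis using Ī + A·d² with d = y − 42.58:
  flange: d = -37.58 mm → contributes +3 125 697 mm⁴
  web: d = 57.42 mm → contributes +8 635 361 mm⁴
Total I = 11 761 059 mm⁴.

Ix ≈ 1.2 × 10⁷ mm⁴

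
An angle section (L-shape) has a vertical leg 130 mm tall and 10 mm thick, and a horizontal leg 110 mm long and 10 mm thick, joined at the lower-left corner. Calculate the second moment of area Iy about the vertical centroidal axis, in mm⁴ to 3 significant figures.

Treat the section as a set of non-overlapping primitives; coordinates are from the bounding-box lower-left.
Vertical leg: 10 × 130, A = 1 300 mm², x = 5 mm, Ī = 10 833 mm⁴.
Horizontal leg (remainder): 100 × 10, A = 1 000 mm², x = 60 mm, Ī = 833 333 mm⁴.
Centroid: x̄ = ΣA·x / ΣA = 28.913 mm.
Transfer each piece to the vertical centroidal axis using Ī + A·d² with d = x − 28.913:
  vertical leg: d = -23.913 mm → contributes +754 217 mm⁴
  horizontal leg (remainder): d = 31.087 mm → contributes +1 799 732 mm⁴
Total I = 2 553 949 mm⁴.

Iy ≈ 2.55 × 10⁶ mm⁴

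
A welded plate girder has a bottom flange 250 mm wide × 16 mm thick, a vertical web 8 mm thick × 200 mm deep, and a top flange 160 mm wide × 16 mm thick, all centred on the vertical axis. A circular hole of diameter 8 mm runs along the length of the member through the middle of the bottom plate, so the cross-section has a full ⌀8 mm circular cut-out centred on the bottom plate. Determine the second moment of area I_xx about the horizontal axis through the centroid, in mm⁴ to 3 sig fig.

I_xx ≈ 7.86 × 10⁷ mm⁴

Treat the section as a set of non-overlapping primitives; coordinates are from the bounding-box lower-left.
Bottom plate: 250 × 16, A = 4 000 mm², y = 8 mm, Ī = 85 333 mm⁴.
Web plate: 8 × 200, A = 1 600 mm², y = 116 mm, Ī = 5 333 333 mm⁴.
Top plate: 160 × 16, A = 2 560 mm², y = 224 mm, Ī = 54 613 mm⁴.
Hole (subtracted): ⌀8, A = 50.265 mm², y = 8 mm, Ī = 201.06 mm⁴.
Centroid: ȳ = ΣA·y / ΣA = 97.492 mm.
Transfer each piece to the horizontal axis through the centroid using Ī + A·d² with d = y − 97.492:
  bottom plate: d = -89.492 mm → contributes +32 120 927 mm⁴
  web plate: d = 18.508 mm → contributes +5 881 380 mm⁴
  top plate: d = 126.51 mm → contributes +41 025 264 mm⁴
  hole: d = -89.492 mm → contributes −402 772 mm⁴
Total I = 78 624 799 mm⁴.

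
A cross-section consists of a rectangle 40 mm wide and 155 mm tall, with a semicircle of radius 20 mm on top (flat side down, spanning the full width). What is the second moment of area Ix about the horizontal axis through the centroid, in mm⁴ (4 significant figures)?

Decompose the section into non-overlapping parts with the origin at the bottom-left of its bounding rectangle.
Rectangular body: 40 × 155, A = 6 200 mm², y = 77.5 mm, Ī = 12 412 917 mm⁴.
Semicircular cap: semicircle r = 20, A = 628.319 mm², y = 163.488 mm, Ī = 17561.1 mm⁴.
Centroid: ȳ = ΣA·y / ΣA = 85.4123 mm.
Transfer each piece to the horizontal axis through the centroid using Ī + A·d² with d = y − 85.4123:
  rectangular body: d = -7.91235 mm → contributes +12 801 069 mm⁴
  semicircular cap: d = 78.0759 mm → contributes +3 847 696 mm⁴
Total I = 16 648 765 mm⁴.

Ix ≈ 1.665 × 10⁷ mm⁴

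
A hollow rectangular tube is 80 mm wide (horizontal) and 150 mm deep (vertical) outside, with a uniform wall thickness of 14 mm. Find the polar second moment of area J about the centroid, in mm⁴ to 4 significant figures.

Decompose the section into non-overlapping parts with the origin at the bottom-left of its bounding rectangle.
Outer rectangle: 80 × 150, A = 12 000 mm², y = 75 mm, Ī = 22 500 000 mm⁴.
Inner void (subtracted): 52 × 122, A = 6 344 mm², y = 75 mm, Ī = 7 868 675 mm⁴.
By symmetry the centroid is at mid-height, ȳ = 75 mm.
All pieces are centred on the centroidal x-axis, so I = ΣĪ (holes subtracted) = 14 631 325 mm⁴.
Repeating about the centroidal y-axis gives I_y = 4 970 485 mm⁴.
Polar second moment: J = I_x + I_y = 19 601 811 mm⁴.

J ≈ 1.960 × 10⁷ mm⁴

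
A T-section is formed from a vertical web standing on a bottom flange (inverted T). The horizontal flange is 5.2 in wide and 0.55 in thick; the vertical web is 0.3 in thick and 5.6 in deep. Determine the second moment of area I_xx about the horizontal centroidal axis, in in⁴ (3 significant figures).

Split into non-overlapping primitives; take the origin at the lower-left of the bounding box.
Flange: 5.2 × 0.55, A = 2.86 in², y = 0.275 in, Ī = 0.072096 in⁴.
Web: 0.3 × 5.6, A = 1.68 in², y = 3.35 in, Ī = 4.3904 in⁴.
Centroid: ȳ = ΣA·y / ΣA = 1.4129 in.
Transfer each piece to the horizontal centroidal axis using Ī + A·d² with d = y − 1.4129:
  flange: d = -1.1379 in → contributes +3.7752 in⁴
  web: d = 1.9371 in → contributes +10.694 in⁴
Total I = 14.47 in⁴.

I_xx ≈ 14.5 in⁴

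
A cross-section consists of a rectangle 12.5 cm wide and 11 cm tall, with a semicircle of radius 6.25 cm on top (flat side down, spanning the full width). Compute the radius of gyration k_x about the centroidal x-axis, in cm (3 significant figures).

Break the section into simple shapes (no overlaps), measuring from the bottom-left corner of the bounding box.
Rectangular body: 12.5 × 11, A = 137.5 cm², y = 5.5 cm, Ī = 1386.5 cm⁴.
Semicircular cap: semicircle r = 6.25, A = 61.359 cm², y = 13.653 cm, Ī = 167.48 cm⁴.
Centroid: ȳ = ΣA·y / ΣA = 8.0155 cm.
Transfer each piece to the centroidal x-axis using Ī + A·d² with d = y − 8.0155:
  rectangular body: d = -2.5155 cm → contributes +2256.5 cm⁴
  semicircular cap: d = 5.6371 cm → contributes +2117.2 cm⁴
Total I = 4373.8 cm⁴.
Radius of gyration: k = √(I/A) = √(4373.8 / 198.86) = 4.6898 cm.

k_x ≈ 4.69 cm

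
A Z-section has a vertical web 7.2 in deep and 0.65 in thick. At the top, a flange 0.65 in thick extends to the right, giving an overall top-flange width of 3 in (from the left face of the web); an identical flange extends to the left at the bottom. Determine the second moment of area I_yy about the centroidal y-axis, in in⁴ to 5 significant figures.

I_yy ≈ 8.4445 in⁴

Break the section into simple shapes (no overlaps), measuring from the bottom-left corner of the bounding box.
Web: 0.65 × 7.2, A = 4.68 in², x = 2.675 in, Ī = 0.164775 in⁴.
Top flange (beyond web): 2.35 × 0.65, A = 1.5275 in², x = 4.175 in, Ī = 0.7029682 in⁴.
Bottom flange (beyond web): 2.35 × 0.65, A = 1.5275 in², x = 1.175 in, Ī = 0.7029682 in⁴.
Centroid: x̄ = ΣA·x / ΣA = 2.675 in.
Transfer each piece to the centroidal y-axis using Ī + A·d² with d = x − 2.675:
  web: d = 0 in → contributes +0.164775 in⁴
  top flange (beyond web): d = 1.5 in → contributes +4.139843 in⁴
  bottom flange (beyond web): d = -1.5 in → contributes +4.139843 in⁴
Total I = 8.444461 in⁴.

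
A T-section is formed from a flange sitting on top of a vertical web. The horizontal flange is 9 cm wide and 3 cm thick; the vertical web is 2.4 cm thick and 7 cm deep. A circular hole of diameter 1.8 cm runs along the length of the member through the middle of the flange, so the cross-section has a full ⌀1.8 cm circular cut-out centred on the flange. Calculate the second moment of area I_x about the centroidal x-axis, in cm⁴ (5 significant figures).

Decompose the section into non-overlapping parts with the origin at the bottom-left of its bounding rectangle.
Flange: 9 × 3, A = 27 cm², y = 8.5 cm, Ī = 20.25 cm⁴.
Web: 2.4 × 7, A = 16.8 cm², y = 3.5 cm, Ī = 68.6 cm⁴.
Hole (subtracted): ⌀1.8, A = 2.54469 cm², y = 8.5 cm, Ī = 0.5152997 cm⁴.
Centroid: ȳ = ΣA·y / ΣA = 6.463898 cm.
Transfer each piece to the centroidal x-axis using Ī + A·d² with d = y − 6.463898:
  flange: d = 2.036102 cm → contributes +132.1842 cm⁴
  web: d = -2.963898 cm → contributes +216.1829 cm⁴
  hole: d = 2.036102 cm → contributes −11.06485 cm⁴
Total I = 337.3022 cm⁴.

I_x ≈ 337.30 cm⁴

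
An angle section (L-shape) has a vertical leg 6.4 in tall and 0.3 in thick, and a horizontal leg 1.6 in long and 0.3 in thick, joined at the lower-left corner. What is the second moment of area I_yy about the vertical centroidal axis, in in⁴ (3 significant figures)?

I_yy ≈ 0.277 in⁴

Treat the section as a set of non-overlapping primitives; coordinates are from the bounding-box lower-left.
Vertical leg: 0.3 × 6.4, A = 1.92 in², x = 0.15 in, Ī = 0.0144 in⁴.
Horizontal leg (remainder): 1.3 × 0.3, A = 0.39 in², x = 0.95 in, Ī = 0.054925 in⁴.
Centroid: x̄ = ΣA·x / ΣA = 0.28506 in.
Transfer each piece to the vertical centroidal axis using Ī + A·d² with d = x − 0.28506:
  vertical leg: d = -0.13506 in → contributes +0.049426 in⁴
  horizontal leg (remainder): d = 0.66494 in → contributes +0.22736 in⁴
Total I = 0.27678 in⁴.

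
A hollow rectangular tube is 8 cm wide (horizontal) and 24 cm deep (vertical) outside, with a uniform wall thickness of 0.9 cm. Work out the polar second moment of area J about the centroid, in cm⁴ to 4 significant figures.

Decompose the section into non-overlapping parts with the origin at the bottom-left of its bounding rectangle.
Outer rectangle: 8 × 24, A = 192 cm², y = 12 cm, Ī = 9 216 cm⁴.
Inner void (subtracted): 6.2 × 22.2, A = 137.64 cm², y = 12 cm, Ī = 5652.87 cm⁴.
By symmetry the centroid is at mid-height, ȳ = 12 cm.
All pieces are centred on the centroidal x-axis, so I = ΣĪ (holes subtracted) = 3563.13 cm⁴.
Repeating about the centroidal y-axis gives I_y = 583.093 cm⁴.
Polar second moment: J = I_x + I_y = 4146.22 cm⁴.

J ≈ 4146 cm⁴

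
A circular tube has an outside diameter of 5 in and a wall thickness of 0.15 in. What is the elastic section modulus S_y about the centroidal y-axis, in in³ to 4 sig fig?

S_y ≈ 2.691 in³

Treat the section as a set of non-overlapping primitives; coordinates are from the bounding-box lower-left.
Outer circle: ⌀5, A = 19.635 in², x = 2.5 in, Ī = 30.6796 in⁴.
Bore (subtracted): ⌀4.7, A = 17.3494 in², x = 2.5 in, Ī = 23.9531 in⁴.
By symmetry the centroid is at mid-width, x̄ = 2.5 in.
All pieces are centred on the centroidal y-axis, so I = ΣĪ (holes subtracted) = 6.72654 in⁴.
Extreme fibre distance c = 2.5 in; S = I/c = 2.69062 in³.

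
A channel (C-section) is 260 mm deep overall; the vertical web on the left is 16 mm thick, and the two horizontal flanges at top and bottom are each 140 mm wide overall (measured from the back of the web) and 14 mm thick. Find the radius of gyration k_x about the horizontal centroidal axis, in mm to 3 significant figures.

k_x ≈ 99.8 mm

Decompose the section into non-overlapping parts with the origin at the bottom-left of its bounding rectangle.
Web: 16 × 260, A = 4 160 mm², y = 130 mm, Ī = 23 434 667 mm⁴.
Top flange (beyond web): 124 × 14, A = 1 736 mm², y = 253 mm, Ī = 28 355 mm⁴.
Bottom flange (beyond web): 124 × 14, A = 1 736 mm², y = 7 mm, Ī = 28 355 mm⁴.
By symmetry the centroid is at mid-height, ȳ = 130 mm.
Transfer each piece to the horizontal centroidal axis using Ī + A·d² with d = y − 130:
  web: d = 0 mm → contributes +23 434 667 mm⁴
  top flange (beyond web): d = 123 mm → contributes +26 292 299 mm⁴
  bottom flange (beyond web): d = -123 mm → contributes +26 292 299 mm⁴
Total I = 76 019 264 mm⁴.
Radius of gyration: k = √(I/A) = √(76 019 264 / 7 632) = 99.803 mm.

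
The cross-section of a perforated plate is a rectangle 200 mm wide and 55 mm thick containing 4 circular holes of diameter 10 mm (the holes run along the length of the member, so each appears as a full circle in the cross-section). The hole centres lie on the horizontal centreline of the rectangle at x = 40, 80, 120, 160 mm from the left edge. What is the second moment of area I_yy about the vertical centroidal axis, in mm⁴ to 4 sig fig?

Break the section into simple shapes (no overlaps), measuring from the bottom-left corner of the bounding box.
Plate: 200 × 55, A = 11 000 mm², x = 100 mm, Ī = 36 666 667 mm⁴.
Hole 1 (subtracted): ⌀10, A = 78.5398 mm², x = 40 mm, Ī = 490.874 mm⁴.
Hole 2 (subtracted): ⌀10, A = 78.5398 mm², x = 80 mm, Ī = 490.874 mm⁴.
Hole 3 (subtracted): ⌀10, A = 78.5398 mm², x = 120 mm, Ī = 490.874 mm⁴.
Hole 4 (subtracted): ⌀10, A = 78.5398 mm², x = 160 mm, Ī = 490.874 mm⁴.
By symmetry the centroid is at mid-width, x̄ = 100 mm.
Transfer each piece to the vertical centroidal axis using Ī + A·d² with d = x − 100:
  plate: d = 0 mm → contributes +36 666 667 mm⁴
  hole 1: d = -60 mm → contributes −283 234 mm⁴
  hole 2: d = -20 mm → contributes −31906.8 mm⁴
  hole 3: d = 20 mm → contributes −31906.8 mm⁴
  hole 4: d = 60 mm → contributes −283 234 mm⁴
Total I = 36 036 385 mm⁴.

I_yy ≈ 3.604 × 10⁷ mm⁴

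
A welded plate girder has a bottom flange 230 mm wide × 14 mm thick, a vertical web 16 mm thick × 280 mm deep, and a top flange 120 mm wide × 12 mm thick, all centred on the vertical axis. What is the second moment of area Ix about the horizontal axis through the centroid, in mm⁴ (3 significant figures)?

Ix ≈ 1.22 × 10⁸ mm⁴

Break the section into simple shapes (no overlaps), measuring from the bottom-left corner of the bounding box.
Bottom plate: 230 × 14, A = 3 220 mm², y = 7 mm, Ī = 52 593 mm⁴.
Web plate: 16 × 280, A = 4 480 mm², y = 154 mm, Ī = 29 269 333 mm⁴.
Top plate: 120 × 12, A = 1 440 mm², y = 300 mm, Ī = 17 280 mm⁴.
Centroid: ȳ = ΣA·y / ΣA = 125.21 mm.
Transfer each piece to the horizontal axis through the centroid using Ī + A·d² with d = y − 125.21:
  bottom plate: d = -118.21 mm → contributes +45 050 980 mm⁴
  web plate: d = 28.786 mm → contributes +32 981 499 mm⁴
  top plate: d = 174.79 mm → contributes +44 009 267 mm⁴
Total I = 122 041 746 mm⁴.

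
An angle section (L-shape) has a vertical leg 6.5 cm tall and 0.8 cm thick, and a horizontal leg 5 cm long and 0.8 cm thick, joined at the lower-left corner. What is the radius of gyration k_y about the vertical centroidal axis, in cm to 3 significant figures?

Break the section into simple shapes (no overlaps), measuring from the bottom-left corner of the bounding box.
Vertical leg: 0.8 × 6.5, A = 5.2 cm², x = 0.4 cm, Ī = 0.27733 cm⁴.
Horizontal leg (remainder): 4.2 × 0.8, A = 3.36 cm², x = 2.9 cm, Ī = 4.9392 cm⁴.
Centroid: x̄ = ΣA·x / ΣA = 1.3813 cm.
Transfer each piece to the vertical centroidal axis using Ī + A·d² with d = x − 1.3813:
  vertical leg: d = -0.98131 cm → contributes +5.2848 cm⁴
  horizontal leg (remainder): d = 1.5187 cm → contributes +12.689 cm⁴
Total I = 17.974 cm⁴.
Radius of gyration: k = √(I/A) = √(17.974 / 8.56) = 1.449 cm.

k_y ≈ 1.45 cm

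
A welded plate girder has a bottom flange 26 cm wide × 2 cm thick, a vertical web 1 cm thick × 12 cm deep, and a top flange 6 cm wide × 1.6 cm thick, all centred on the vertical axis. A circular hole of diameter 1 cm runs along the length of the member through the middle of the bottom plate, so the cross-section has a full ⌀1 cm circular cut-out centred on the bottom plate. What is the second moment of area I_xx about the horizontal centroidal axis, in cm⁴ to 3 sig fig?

I_xx ≈ 1940 cm⁴

Decompose the section into non-overlapping parts with the origin at the bottom-left of its bounding rectangle.
Bottom plate: 26 × 2, A = 52 cm², y = 1 cm, Ī = 17.333 cm⁴.
Web plate: 1 × 12, A = 12 cm², y = 8 cm, Ī = 144 cm⁴.
Top plate: 6 × 1.6, A = 9.6 cm², y = 14.8 cm, Ī = 2.048 cm⁴.
Hole (subtracted): ⌀1, A = 0.7854 cm², y = 1 cm, Ī = 0.049087 cm⁴.
Centroid: ȳ = ΣA·y / ΣA = 3.973 cm.
Transfer each piece to the horizontal centroidal axis using Ī + A·d² with d = y − 3.973:
  bottom plate: d = -2.973 cm → contributes +476.96 cm⁴
  web plate: d = 4.027 cm → contributes +338.6 cm⁴
  top plate: d = 10.827 cm → contributes +1127.4 cm⁴
  hole: d = -2.973 cm → contributes −6.9911 cm⁴
Total I = 1 936 cm⁴.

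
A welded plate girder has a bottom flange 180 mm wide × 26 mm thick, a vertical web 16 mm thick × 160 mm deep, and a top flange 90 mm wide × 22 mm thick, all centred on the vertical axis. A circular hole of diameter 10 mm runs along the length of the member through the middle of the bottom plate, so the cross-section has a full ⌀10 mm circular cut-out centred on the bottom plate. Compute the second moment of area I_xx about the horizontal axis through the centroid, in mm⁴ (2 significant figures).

Treat the section as a set of non-overlapping primitives; coordinates are from the bounding-box lower-left.
Bottom plate: 180 × 26, A = 4 680 mm², y = 13 mm, Ī = 263 640 mm⁴.
Web plate: 16 × 160, A = 2 560 mm², y = 106 mm, Ī = 5 461 333 mm⁴.
Top plate: 90 × 22, A = 1 980 mm², y = 197 mm, Ī = 79 860 mm⁴.
Hole (subtracted): ⌀10, A = 78.54 mm², y = 13 mm, Ī = 490.9 mm⁴.
Centroid: ȳ = ΣA·y / ΣA = 78.9 mm.
Transfer each piece to the horizontal axis through the centroid using Ī + A·d² with d = y − 78.9:
  bottom plate: d = -65.9 mm → contributes +20 586 491 mm⁴
  web plate: d = 27.1 mm → contributes +7 341 760 mm⁴
  top plate: d = 118.1 mm → contributes +27 697 265 mm⁴
  hole: d = -65.9 mm → contributes −341 549 mm⁴
Total I = 55 283 967 mm⁴.

I_xx ≈ 5.5 × 10⁷ mm⁴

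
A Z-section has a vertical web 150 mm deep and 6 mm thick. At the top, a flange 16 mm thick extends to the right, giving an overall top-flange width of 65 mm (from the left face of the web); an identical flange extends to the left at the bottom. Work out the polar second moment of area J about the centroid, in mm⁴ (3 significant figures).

J ≈ 1.27 × 10⁷ mm⁴

Treat the section as a set of non-overlapping primitives; coordinates are from the bounding-box lower-left.
Web: 6 × 150, A = 900 mm², y = 75 mm, Ī = 1 687 500 mm⁴.
Top flange (beyond web): 59 × 16, A = 944 mm², y = 142 mm, Ī = 20 139 mm⁴.
Bottom flange (beyond web): 59 × 16, A = 944 mm², y = 8 mm, Ī = 20 139 mm⁴.
Centroid: ȳ = ΣA·y / ΣA = 75 mm.
Transfer each piece to the centroidal x-axis using Ī + A·d² with d = y − 75:
  web: d = 0 mm → contributes +1 687 500 mm⁴
  top flange (beyond web): d = 67 mm → contributes +4 257 755 mm⁴
  bottom flange (beyond web): d = -67 mm → contributes +4 257 755 mm⁴
Total I = 10 203 009 mm⁴.
For the y-axis: x̄ = 62 mm.
Repeating about the centroidal y-axis gives I_y = 2 544 577 mm⁴.
Polar second moment: J = I_x + I_y = 12 747 587 mm⁴.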